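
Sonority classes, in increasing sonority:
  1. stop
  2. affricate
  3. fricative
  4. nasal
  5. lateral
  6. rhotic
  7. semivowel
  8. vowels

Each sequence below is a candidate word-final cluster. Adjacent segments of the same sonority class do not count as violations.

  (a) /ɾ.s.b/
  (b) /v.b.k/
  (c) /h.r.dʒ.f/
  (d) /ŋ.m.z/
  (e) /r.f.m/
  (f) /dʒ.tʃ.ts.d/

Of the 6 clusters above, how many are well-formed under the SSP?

(a) /ɾ.s.b/: profile 6-3-1 — obeys.
(b) /v.b.k/: profile 3-1-1 — obeys.
(c) /h.r.dʒ.f/: profile 3-6-2-3 — violates.
(d) /ŋ.m.z/: profile 4-4-3 — obeys.
(e) /r.f.m/: profile 6-3-4 — violates.
(f) /dʒ.tʃ.ts.d/: profile 2-2-2-1 — obeys.

4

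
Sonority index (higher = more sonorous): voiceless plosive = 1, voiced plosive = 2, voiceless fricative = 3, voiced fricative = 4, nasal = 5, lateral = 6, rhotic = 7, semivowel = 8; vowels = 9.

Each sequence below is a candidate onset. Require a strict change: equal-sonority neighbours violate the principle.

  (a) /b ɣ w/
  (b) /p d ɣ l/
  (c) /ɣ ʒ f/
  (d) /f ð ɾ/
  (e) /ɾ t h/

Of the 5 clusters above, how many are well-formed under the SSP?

3

(a) /b ɣ w/: profile 2-4-8 — obeys.
(b) /p d ɣ l/: profile 1-2-4-6 — obeys.
(c) /ɣ ʒ f/: profile 4-4-3 — violates.
(d) /f ð ɾ/: profile 3-4-7 — obeys.
(e) /ɾ t h/: profile 7-1-3 — violates.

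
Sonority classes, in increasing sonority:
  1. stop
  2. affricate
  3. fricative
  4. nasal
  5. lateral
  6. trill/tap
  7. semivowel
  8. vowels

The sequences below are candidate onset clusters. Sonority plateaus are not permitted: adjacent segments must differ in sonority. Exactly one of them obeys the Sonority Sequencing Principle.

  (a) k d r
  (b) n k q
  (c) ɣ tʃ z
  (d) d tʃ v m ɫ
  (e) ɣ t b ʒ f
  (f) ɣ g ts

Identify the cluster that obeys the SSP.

d

(a) k d r: profile 1-1-6 — violates.
(b) n k q: profile 4-1-1 — violates.
(c) ɣ tʃ z: profile 3-2-3 — violates.
(d) d tʃ v m ɫ: profile 1-2-3-4-5 — obeys.
(e) ɣ t b ʒ f: profile 3-1-1-3-3 — violates.
(f) ɣ g ts: profile 3-1-2 — violates.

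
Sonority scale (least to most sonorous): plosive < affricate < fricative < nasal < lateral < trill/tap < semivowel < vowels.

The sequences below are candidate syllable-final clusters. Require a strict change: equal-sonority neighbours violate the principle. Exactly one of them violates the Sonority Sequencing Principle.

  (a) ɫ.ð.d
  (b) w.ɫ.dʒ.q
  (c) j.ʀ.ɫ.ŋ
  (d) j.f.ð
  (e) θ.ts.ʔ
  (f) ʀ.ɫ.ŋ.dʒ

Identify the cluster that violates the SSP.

d

(a) 5-3-1 → obeys
(b) 7-5-2-1 → obeys
(c) 7-6-5-4 → obeys
(d) 7-3-3 → violates
(e) 3-2-1 → obeys
(f) 6-5-4-2 → obeys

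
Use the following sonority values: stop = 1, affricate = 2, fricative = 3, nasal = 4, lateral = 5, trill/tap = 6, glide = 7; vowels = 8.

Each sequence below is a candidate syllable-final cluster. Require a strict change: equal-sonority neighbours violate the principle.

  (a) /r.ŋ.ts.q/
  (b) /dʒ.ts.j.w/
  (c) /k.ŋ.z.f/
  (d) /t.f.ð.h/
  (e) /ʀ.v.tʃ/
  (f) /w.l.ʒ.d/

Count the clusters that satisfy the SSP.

3

(a) /r.ŋ.ts.q/: profile 6-4-2-1 — obeys.
(b) /dʒ.ts.j.w/: profile 2-2-7-7 — violates.
(c) /k.ŋ.z.f/: profile 1-4-3-3 — violates.
(d) /t.f.ð.h/: profile 1-3-3-3 — violates.
(e) /ʀ.v.tʃ/: profile 6-3-2 — obeys.
(f) /w.l.ʒ.d/: profile 7-5-3-1 — obeys.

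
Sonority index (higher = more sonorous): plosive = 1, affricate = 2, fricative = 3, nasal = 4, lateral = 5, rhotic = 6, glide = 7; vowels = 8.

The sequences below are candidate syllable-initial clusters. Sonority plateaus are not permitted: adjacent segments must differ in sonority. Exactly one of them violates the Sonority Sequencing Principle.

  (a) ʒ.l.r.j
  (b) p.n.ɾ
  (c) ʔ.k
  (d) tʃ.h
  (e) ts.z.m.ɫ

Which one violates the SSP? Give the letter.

(a) ʒ.l.r.j: profile 3-5-6-7 — obeys.
(b) p.n.ɾ: profile 1-4-6 — obeys.
(c) ʔ.k: profile 1-1 — violates.
(d) tʃ.h: profile 2-3 — obeys.
(e) ts.z.m.ɫ: profile 2-3-4-5 — obeys.

c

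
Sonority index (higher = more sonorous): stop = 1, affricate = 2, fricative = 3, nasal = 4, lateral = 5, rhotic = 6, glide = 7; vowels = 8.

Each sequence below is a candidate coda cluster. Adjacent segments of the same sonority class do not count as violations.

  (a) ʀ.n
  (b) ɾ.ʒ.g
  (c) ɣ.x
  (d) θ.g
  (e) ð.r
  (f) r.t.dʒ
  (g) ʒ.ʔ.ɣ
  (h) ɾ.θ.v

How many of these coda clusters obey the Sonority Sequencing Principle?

(a) 6-4 → obeys
(b) 6-3-1 → obeys
(c) 3-3 → obeys
(d) 3-1 → obeys
(e) 3-6 → violates
(f) 6-1-2 → violates
(g) 3-1-3 → violates
(h) 6-3-3 → obeys

5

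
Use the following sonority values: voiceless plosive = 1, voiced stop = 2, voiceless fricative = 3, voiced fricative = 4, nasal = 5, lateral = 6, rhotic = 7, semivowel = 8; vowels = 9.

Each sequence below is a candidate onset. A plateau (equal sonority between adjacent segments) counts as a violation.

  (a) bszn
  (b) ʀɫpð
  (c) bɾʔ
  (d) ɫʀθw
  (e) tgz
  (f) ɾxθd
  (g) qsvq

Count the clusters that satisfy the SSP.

(a) sonority 2-3-4-5: well-formed.
(b) sonority 7-6-1-4: ill-formed.
(c) sonority 2-7-1: ill-formed.
(d) sonority 6-7-3-8: ill-formed.
(e) sonority 1-2-4: well-formed.
(f) sonority 7-3-3-2: ill-formed.
(g) sonority 1-3-4-1: ill-formed.

2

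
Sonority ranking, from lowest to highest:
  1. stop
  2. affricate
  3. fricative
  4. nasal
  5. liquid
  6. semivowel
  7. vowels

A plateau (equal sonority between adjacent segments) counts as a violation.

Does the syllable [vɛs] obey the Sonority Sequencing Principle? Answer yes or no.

yes

Onset: /v/ is a fricative (sonority 3); then the nucleus /ɛ/ (sonority 7).
Onset profile 3-7 — rises to the nucleus.
Coda: /s/ is a fricative (sonority 3).
Coda profile 7-3 — falls from the nucleus.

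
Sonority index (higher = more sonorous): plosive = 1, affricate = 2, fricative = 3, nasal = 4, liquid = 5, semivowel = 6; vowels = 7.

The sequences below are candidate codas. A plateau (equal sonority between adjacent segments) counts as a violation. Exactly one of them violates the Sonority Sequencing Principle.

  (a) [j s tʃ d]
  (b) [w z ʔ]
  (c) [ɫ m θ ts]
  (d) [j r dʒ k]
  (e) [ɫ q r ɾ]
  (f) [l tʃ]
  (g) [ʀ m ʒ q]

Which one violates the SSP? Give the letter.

(a) [j s tʃ d]: profile 6-3-2-1 — obeys.
(b) [w z ʔ]: profile 6-3-1 — obeys.
(c) [ɫ m θ ts]: profile 5-4-3-2 — obeys.
(d) [j r dʒ k]: profile 6-5-2-1 — obeys.
(e) [ɫ q r ɾ]: profile 5-1-5-5 — violates.
(f) [l tʃ]: profile 5-2 — obeys.
(g) [ʀ m ʒ q]: profile 5-4-3-1 — obeys.

e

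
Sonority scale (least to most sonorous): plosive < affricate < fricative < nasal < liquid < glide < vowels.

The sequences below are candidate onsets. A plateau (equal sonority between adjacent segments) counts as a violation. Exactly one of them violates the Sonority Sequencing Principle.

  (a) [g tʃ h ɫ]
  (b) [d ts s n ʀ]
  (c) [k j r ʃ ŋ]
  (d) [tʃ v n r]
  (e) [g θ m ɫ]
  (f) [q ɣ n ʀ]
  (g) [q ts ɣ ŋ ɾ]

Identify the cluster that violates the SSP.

(a) 1-2-3-5 → obeys
(b) 1-2-3-4-5 → obeys
(c) 1-6-5-3-4 → violates
(d) 2-3-4-5 → obeys
(e) 1-3-4-5 → obeys
(f) 1-3-4-5 → obeys
(g) 1-2-3-4-5 → obeys

c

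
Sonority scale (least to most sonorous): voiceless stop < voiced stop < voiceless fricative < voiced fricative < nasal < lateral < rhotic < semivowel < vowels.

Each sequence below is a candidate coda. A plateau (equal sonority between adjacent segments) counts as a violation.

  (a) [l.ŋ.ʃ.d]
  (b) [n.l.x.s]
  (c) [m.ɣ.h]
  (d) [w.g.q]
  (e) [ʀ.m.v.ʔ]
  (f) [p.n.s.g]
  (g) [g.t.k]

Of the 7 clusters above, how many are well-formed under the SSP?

4

(a) 6-5-3-2 → obeys
(b) 5-6-3-3 → violates
(c) 5-4-3 → obeys
(d) 8-2-1 → obeys
(e) 7-5-4-1 → obeys
(f) 1-5-3-2 → violates
(g) 2-1-1 → violates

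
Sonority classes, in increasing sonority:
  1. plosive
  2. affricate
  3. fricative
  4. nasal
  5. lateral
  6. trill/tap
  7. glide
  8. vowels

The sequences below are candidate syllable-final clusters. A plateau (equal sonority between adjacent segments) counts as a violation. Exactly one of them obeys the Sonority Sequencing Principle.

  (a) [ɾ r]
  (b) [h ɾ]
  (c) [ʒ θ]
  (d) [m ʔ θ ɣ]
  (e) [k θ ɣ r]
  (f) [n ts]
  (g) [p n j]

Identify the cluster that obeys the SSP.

f

(a) 6-6 → violates
(b) 3-6 → violates
(c) 3-3 → violates
(d) 4-1-3-3 → violates
(e) 1-3-3-6 → violates
(f) 4-2 → obeys
(g) 1-4-7 → violates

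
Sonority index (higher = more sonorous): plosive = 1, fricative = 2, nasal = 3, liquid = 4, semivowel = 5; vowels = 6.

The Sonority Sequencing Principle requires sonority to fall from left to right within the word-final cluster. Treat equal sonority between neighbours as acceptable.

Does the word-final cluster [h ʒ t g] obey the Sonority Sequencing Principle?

yes

/h/ is a fricative (sonority 2).
/ʒ/ is a fricative (sonority 2).
/t/ is a plosive (sonority 1).
/g/ is a plosive (sonority 1).
The profile 2-2-1-1 is non-increasing (plateaus allowed), so the word-final cluster satisfies the SSP.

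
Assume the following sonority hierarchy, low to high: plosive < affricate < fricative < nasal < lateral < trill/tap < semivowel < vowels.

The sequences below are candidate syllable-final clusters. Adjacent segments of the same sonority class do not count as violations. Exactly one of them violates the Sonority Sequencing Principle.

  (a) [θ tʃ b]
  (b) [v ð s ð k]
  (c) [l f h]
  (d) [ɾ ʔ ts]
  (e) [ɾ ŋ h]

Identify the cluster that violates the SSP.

(a) sonority 3-2-1: well-formed.
(b) sonority 3-3-3-3-1: well-formed.
(c) sonority 5-3-3: well-formed.
(d) sonority 6-1-2: ill-formed.
(e) sonority 6-4-3: well-formed.

d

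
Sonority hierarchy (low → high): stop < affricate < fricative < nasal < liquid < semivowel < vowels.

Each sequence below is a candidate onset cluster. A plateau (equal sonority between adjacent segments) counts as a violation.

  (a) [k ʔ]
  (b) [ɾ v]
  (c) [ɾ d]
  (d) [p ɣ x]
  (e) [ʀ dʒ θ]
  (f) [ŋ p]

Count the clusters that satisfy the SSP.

0

(a) [k ʔ]: profile 1-1 — violates.
(b) [ɾ v]: profile 5-3 — violates.
(c) [ɾ d]: profile 5-1 — violates.
(d) [p ɣ x]: profile 1-3-3 — violates.
(e) [ʀ dʒ θ]: profile 5-2-3 — violates.
(f) [ŋ p]: profile 4-1 — violates.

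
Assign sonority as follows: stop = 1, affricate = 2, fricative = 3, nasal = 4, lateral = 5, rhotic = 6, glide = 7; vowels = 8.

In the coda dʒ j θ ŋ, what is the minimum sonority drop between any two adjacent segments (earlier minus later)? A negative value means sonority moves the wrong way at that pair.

/dʒ/ — affricate, sonority 2.
/j/ — glide, sonority 7.
/θ/ — fricative, sonority 3.
/ŋ/ — nasal, sonority 4.
/dʒ/→/j/: change -5.
/j/→/θ/: change +4.
/θ/→/ŋ/: change -1.
Minimum = -5.

-5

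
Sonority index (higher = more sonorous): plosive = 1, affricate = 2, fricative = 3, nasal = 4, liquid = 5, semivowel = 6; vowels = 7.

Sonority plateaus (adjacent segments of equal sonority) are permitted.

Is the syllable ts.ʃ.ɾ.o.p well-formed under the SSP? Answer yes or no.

Onset: /ts/ is an affricate (sonority 2), /ʃ/ is a fricative (sonority 3), /ɾ/ is a liquid (sonority 5); then the nucleus /o/ (sonority 7).
Onset profile 2-3-5-7 — rises to the nucleus.
Coda: /p/ is a plosive (sonority 1).
Coda profile 7-1 — falls from the nucleus.

yes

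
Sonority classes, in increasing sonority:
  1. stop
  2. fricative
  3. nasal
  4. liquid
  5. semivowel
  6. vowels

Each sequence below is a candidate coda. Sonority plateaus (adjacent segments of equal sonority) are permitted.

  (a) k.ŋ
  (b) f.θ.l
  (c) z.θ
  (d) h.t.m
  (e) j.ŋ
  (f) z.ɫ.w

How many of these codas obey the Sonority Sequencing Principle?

(a) k.ŋ: profile 1-3 — violates.
(b) f.θ.l: profile 2-2-4 — violates.
(c) z.θ: profile 2-2 — obeys.
(d) h.t.m: profile 2-1-3 — violates.
(e) j.ŋ: profile 5-3 — obeys.
(f) z.ɫ.w: profile 2-4-5 — violates.

2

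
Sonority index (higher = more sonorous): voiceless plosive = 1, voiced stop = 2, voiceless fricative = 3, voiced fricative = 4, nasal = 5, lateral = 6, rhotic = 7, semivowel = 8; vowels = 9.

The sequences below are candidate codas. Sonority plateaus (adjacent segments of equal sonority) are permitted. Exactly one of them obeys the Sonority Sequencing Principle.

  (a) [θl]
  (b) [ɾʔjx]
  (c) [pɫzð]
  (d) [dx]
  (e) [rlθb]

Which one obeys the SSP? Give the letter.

(a) sonority 3-6: ill-formed.
(b) sonority 7-1-8-3: ill-formed.
(c) sonority 1-6-4-4: ill-formed.
(d) sonority 2-3: ill-formed.
(e) sonority 7-6-3-2: well-formed.

e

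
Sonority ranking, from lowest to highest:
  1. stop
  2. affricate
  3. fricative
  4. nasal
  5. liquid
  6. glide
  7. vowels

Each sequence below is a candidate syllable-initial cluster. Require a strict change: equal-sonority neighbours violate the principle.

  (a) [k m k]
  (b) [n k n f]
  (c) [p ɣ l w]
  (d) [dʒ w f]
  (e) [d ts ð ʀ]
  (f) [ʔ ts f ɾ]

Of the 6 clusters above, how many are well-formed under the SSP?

(a) sonority 1-4-1: ill-formed.
(b) sonority 4-1-4-3: ill-formed.
(c) sonority 1-3-5-6: well-formed.
(d) sonority 2-6-3: ill-formed.
(e) sonority 1-2-3-5: well-formed.
(f) sonority 1-2-3-5: well-formed.

3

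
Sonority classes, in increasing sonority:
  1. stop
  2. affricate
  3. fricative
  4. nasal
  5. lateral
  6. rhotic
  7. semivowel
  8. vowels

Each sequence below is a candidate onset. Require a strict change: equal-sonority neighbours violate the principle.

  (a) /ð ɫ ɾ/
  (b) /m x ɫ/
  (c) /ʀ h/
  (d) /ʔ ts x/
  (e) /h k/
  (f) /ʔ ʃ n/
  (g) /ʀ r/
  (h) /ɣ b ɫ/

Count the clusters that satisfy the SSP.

(a) sonority 3-5-6: well-formed.
(b) sonority 4-3-5: ill-formed.
(c) sonority 6-3: ill-formed.
(d) sonority 1-2-3: well-formed.
(e) sonority 3-1: ill-formed.
(f) sonority 1-3-4: well-formed.
(g) sonority 6-6: ill-formed.
(h) sonority 3-1-5: ill-formed.

3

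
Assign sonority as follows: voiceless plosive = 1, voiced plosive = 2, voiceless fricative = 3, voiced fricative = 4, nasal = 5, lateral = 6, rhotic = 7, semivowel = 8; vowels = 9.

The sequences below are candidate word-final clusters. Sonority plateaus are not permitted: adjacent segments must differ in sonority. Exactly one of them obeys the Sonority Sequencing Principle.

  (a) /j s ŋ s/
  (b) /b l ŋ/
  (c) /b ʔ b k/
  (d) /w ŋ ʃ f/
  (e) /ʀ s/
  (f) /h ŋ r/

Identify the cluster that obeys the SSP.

(a) /j s ŋ s/: profile 8-3-5-3 — violates.
(b) /b l ŋ/: profile 2-6-5 — violates.
(c) /b ʔ b k/: profile 2-1-2-1 — violates.
(d) /w ŋ ʃ f/: profile 8-5-3-3 — violates.
(e) /ʀ s/: profile 7-3 — obeys.
(f) /h ŋ r/: profile 3-5-7 — violates.

e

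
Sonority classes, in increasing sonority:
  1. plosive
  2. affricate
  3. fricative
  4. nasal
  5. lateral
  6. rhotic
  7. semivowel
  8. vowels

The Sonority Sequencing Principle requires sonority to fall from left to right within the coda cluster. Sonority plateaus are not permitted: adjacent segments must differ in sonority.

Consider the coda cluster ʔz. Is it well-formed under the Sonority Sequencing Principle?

no

/ʔ/ is a plosive (sonority 1).
/z/ is a fricative (sonority 3).
The profile is 1-3. Between /ʔ/ (1) and /z/ (3) sonority does not fall, so the cluster violates the SSP.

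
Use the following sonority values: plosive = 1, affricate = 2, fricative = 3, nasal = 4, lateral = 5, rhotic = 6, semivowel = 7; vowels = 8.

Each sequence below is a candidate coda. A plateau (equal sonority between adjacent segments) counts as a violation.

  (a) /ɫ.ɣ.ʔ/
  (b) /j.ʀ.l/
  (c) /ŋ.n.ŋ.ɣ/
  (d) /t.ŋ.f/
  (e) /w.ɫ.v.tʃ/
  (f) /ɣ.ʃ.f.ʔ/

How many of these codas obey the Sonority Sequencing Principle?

(a) sonority 5-3-1: well-formed.
(b) sonority 7-6-5: well-formed.
(c) sonority 4-4-4-3: ill-formed.
(d) sonority 1-4-3: ill-formed.
(e) sonority 7-5-3-2: well-formed.
(f) sonority 3-3-3-1: ill-formed.

3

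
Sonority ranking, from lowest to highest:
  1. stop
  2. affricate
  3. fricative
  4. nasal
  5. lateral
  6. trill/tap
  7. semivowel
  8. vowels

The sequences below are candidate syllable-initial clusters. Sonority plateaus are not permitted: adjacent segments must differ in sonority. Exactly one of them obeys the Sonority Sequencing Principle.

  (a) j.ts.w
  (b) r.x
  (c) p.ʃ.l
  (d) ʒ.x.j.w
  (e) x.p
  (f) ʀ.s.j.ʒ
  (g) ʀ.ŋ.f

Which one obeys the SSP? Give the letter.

(a) sonority 7-2-7: ill-formed.
(b) sonority 6-3: ill-formed.
(c) sonority 1-3-5: well-formed.
(d) sonority 3-3-7-7: ill-formed.
(e) sonority 3-1: ill-formed.
(f) sonority 6-3-7-3: ill-formed.
(g) sonority 6-4-3: ill-formed.

c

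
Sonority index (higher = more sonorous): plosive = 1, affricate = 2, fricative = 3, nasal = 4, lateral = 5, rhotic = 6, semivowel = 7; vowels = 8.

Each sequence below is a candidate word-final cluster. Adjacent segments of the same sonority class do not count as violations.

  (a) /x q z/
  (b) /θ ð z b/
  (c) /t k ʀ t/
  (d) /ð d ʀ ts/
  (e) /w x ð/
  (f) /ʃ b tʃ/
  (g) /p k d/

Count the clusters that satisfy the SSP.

(a) sonority 3-1-3: ill-formed.
(b) sonority 3-3-3-1: well-formed.
(c) sonority 1-1-6-1: ill-formed.
(d) sonority 3-1-6-2: ill-formed.
(e) sonority 7-3-3: well-formed.
(f) sonority 3-1-2: ill-formed.
(g) sonority 1-1-1: well-formed.

3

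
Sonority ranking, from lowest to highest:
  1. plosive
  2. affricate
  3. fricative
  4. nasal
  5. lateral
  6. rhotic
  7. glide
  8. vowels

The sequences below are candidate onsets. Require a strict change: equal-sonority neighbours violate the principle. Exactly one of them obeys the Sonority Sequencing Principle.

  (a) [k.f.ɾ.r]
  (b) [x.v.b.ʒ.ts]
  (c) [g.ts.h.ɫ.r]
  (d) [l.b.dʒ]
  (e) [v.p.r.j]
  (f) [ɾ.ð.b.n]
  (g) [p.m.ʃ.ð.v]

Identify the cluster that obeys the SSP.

(a) 1-3-6-6 → violates
(b) 3-3-1-3-2 → violates
(c) 1-2-3-5-6 → obeys
(d) 5-1-2 → violates
(e) 3-1-6-7 → violates
(f) 6-3-1-4 → violates
(g) 1-4-3-3-3 → violates

c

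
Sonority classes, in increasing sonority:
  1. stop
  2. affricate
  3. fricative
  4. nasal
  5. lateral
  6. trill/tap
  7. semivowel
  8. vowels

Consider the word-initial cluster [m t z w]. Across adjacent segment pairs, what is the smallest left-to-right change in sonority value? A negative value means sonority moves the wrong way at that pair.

/m/ is a nasal (sonority 4).
/t/ is a stop (sonority 1).
/z/ is a fricative (sonority 3).
/w/ is a semivowel (sonority 7).
/m/→/t/: change -3.
/t/→/z/: change +2.
/z/→/w/: change +4.
Minimum = -3.

-3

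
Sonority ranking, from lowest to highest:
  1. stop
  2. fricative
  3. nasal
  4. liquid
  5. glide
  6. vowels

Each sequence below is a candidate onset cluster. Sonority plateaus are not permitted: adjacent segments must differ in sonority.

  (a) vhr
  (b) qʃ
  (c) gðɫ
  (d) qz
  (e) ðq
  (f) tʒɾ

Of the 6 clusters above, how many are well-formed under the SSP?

(a) sonority 2-2-4: ill-formed.
(b) sonority 1-2: well-formed.
(c) sonority 1-2-4: well-formed.
(d) sonority 1-2: well-formed.
(e) sonority 2-1: ill-formed.
(f) sonority 1-2-4: well-formed.

4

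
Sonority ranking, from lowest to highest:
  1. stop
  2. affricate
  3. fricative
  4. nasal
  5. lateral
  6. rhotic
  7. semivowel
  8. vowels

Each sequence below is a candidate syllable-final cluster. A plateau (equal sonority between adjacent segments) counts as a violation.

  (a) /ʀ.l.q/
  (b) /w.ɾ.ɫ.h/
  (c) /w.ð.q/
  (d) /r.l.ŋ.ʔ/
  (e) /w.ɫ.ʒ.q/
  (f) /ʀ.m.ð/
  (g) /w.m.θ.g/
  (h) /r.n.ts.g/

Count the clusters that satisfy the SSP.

(a) sonority 6-5-1: well-formed.
(b) sonority 7-6-5-3: well-formed.
(c) sonority 7-3-1: well-formed.
(d) sonority 6-5-4-1: well-formed.
(e) sonority 7-5-3-1: well-formed.
(f) sonority 6-4-3: well-formed.
(g) sonority 7-4-3-1: well-formed.
(h) sonority 6-4-2-1: well-formed.

8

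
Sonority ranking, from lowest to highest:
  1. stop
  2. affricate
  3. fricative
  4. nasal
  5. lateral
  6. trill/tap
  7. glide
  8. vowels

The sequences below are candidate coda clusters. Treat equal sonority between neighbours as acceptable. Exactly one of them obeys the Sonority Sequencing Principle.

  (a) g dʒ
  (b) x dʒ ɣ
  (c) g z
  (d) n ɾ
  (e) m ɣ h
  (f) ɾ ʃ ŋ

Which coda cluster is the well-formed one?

(a) sonority 1-2: ill-formed.
(b) sonority 3-2-3: ill-formed.
(c) sonority 1-3: ill-formed.
(d) sonority 4-6: ill-formed.
(e) sonority 4-3-3: well-formed.
(f) sonority 6-3-4: ill-formed.

e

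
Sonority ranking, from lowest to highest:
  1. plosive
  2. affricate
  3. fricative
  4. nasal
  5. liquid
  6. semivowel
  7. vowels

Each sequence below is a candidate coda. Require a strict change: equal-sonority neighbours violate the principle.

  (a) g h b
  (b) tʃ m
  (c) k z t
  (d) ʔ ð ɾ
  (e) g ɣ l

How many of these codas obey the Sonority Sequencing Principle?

0

(a) g h b: profile 1-3-1 — violates.
(b) tʃ m: profile 2-4 — violates.
(c) k z t: profile 1-3-1 — violates.
(d) ʔ ð ɾ: profile 1-3-5 — violates.
(e) g ɣ l: profile 1-3-5 — violates.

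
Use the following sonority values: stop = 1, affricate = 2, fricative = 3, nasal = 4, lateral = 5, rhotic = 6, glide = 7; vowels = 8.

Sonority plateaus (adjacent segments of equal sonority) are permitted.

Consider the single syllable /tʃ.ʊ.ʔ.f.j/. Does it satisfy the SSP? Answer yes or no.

no

Onset: /tʃ/ is an affricate (sonority 2); then the nucleus /ʊ/ (sonority 8).
Onset profile 2-8 — rises to the nucleus.
Coda: /ʔ/ is a stop (sonority 1), /f/ is a fricative (sonority 3), /j/ is a glide (sonority 7).
Coda profile 8-1-3-7 — does not fall throughout.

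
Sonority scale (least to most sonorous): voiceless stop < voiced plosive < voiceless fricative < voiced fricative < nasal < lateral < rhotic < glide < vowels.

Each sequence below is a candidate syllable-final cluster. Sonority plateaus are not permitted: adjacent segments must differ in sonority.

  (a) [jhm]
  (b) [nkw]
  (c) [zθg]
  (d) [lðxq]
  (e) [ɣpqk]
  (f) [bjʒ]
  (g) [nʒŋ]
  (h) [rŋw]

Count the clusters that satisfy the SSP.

(a) sonority 8-3-5: ill-formed.
(b) sonority 5-1-8: ill-formed.
(c) sonority 4-3-2: well-formed.
(d) sonority 6-4-3-1: well-formed.
(e) sonority 4-1-1-1: ill-formed.
(f) sonority 2-8-4: ill-formed.
(g) sonority 5-4-5: ill-formed.
(h) sonority 7-5-8: ill-formed.

2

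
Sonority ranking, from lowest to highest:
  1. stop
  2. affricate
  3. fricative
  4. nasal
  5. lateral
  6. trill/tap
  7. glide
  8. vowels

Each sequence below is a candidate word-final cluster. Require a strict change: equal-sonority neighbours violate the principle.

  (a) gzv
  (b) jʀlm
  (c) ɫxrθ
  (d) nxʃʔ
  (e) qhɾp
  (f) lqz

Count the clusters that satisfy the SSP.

1

(a) 1-3-3 → violates
(b) 7-6-5-4 → obeys
(c) 5-3-6-3 → violates
(d) 4-3-3-1 → violates
(e) 1-3-6-1 → violates
(f) 5-1-3 → violates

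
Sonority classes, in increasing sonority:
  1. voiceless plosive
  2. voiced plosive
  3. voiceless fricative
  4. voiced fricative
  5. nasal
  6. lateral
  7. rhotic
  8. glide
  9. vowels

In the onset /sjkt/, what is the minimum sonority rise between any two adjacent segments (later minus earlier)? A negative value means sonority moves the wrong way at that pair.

/s/: voiceless fricative = 3.
/j/: glide = 8.
/k/: voiceless plosive = 1.
/t/: voiceless plosive = 1.
/s/→/j/: change +5.
/j/→/k/: change -7.
/k/→/t/: change +0.
Minimum = -7.

-7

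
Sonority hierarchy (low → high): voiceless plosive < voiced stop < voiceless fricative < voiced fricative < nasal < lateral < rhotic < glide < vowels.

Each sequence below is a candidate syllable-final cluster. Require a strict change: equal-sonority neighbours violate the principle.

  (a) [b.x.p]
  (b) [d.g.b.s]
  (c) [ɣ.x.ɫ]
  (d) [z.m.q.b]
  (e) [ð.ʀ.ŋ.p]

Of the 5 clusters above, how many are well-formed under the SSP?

0

(a) sonority 2-3-1: ill-formed.
(b) sonority 2-2-2-3: ill-formed.
(c) sonority 4-3-6: ill-formed.
(d) sonority 4-5-1-2: ill-formed.
(e) sonority 4-7-5-1: ill-formed.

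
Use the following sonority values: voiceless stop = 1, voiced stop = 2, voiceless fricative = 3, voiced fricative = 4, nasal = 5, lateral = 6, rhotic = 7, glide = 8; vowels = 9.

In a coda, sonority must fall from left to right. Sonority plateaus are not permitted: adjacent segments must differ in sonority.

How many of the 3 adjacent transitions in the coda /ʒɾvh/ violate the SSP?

/ʒ/ — voiced fricative, sonority 4.
/ɾ/ — rhotic, sonority 7.
/v/ — voiced fricative, sonority 4.
/h/ — voiceless fricative, sonority 3.
/ʒ/→/ɾ/: 4→7 (does not fall) — violation.
/ɾ/→/v/: 7→4 (falls) — ok.
/v/→/h/: 4→3 (falls) — ok.

1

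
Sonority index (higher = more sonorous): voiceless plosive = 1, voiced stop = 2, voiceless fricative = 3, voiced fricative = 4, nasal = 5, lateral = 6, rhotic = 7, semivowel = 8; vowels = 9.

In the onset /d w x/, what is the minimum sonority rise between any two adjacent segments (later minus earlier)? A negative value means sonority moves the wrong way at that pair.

/d/ — voiced stop, sonority 2.
/w/ — semivowel, sonority 8.
/x/ — voiceless fricative, sonority 3.
/d/→/w/: change +6.
/w/→/x/: change -5.
Minimum = -5.

-5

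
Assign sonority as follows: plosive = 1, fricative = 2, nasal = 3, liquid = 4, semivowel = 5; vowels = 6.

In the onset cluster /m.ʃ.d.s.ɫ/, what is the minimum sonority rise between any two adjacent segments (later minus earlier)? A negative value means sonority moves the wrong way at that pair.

/m/ — nasal, sonority 3.
/ʃ/ — fricative, sonority 2.
/d/ — plosive, sonority 1.
/s/ — fricative, sonority 2.
/ɫ/ — liquid, sonority 4.
/m/→/ʃ/: change -1.
/ʃ/→/d/: change -1.
/d/→/s/: change +1.
/s/→/ɫ/: change +2.
Minimum = -1.

-1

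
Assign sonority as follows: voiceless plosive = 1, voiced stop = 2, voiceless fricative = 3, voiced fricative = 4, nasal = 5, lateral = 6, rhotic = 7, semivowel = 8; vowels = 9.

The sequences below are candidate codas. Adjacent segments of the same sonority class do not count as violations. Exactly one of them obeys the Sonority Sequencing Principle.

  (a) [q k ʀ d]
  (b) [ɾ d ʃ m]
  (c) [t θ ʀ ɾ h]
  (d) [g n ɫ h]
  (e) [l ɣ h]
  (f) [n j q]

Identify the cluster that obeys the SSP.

e

(a) [q k ʀ d]: profile 1-1-7-2 — violates.
(b) [ɾ d ʃ m]: profile 7-2-3-5 — violates.
(c) [t θ ʀ ɾ h]: profile 1-3-7-7-3 — violates.
(d) [g n ɫ h]: profile 2-5-6-3 — violates.
(e) [l ɣ h]: profile 6-4-3 — obeys.
(f) [n j q]: profile 5-8-1 — violates.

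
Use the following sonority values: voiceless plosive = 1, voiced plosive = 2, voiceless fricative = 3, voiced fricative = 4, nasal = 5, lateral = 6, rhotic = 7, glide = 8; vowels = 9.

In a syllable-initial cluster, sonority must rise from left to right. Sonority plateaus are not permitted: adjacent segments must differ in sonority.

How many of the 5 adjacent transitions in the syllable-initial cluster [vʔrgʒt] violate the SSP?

3

/v/ — voiced fricative, sonority 4.
/ʔ/ — voiceless plosive, sonority 1.
/r/ — rhotic, sonority 7.
/g/ — voiced plosive, sonority 2.
/ʒ/ — voiced fricative, sonority 4.
/t/ — voiceless plosive, sonority 1.
/v/→/ʔ/: 4→1 (does not rise) — violation.
/ʔ/→/r/: 1→7 (rises) — ok.
/r/→/g/: 7→2 (does not rise) — violation.
/g/→/ʒ/: 2→4 (rises) — ok.
/ʒ/→/t/: 4→1 (does not rise) — violation.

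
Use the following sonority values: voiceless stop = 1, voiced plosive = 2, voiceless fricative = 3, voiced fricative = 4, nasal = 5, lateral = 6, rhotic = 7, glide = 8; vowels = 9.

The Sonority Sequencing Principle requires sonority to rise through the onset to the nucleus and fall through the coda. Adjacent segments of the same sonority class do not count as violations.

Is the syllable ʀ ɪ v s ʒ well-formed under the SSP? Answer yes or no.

Onset: /ʀ/ is a rhotic (sonority 7); then the nucleus /ɪ/ (sonority 9).
Onset profile 7-9 — rises to the nucleus.
Coda: /v/ is a voiced fricative (sonority 4), /s/ is a voiceless fricative (sonority 3), /ʒ/ is a voiced fricative (sonority 4).
Coda profile 9-4-3-4 — does not fall throughout.

no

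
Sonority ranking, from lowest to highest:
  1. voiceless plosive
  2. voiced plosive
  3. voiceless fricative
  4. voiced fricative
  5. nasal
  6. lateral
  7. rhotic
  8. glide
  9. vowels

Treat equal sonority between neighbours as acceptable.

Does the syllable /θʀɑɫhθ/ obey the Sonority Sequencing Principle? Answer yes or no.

Onset: /θ/ is a voiceless fricative (sonority 3), /ʀ/ is a rhotic (sonority 7); then the nucleus /ɑ/ (sonority 9).
Onset profile 3-7-9 — rises to the nucleus.
Coda: /ɫ/ is a lateral (sonority 6), /h/ is a voiceless fricative (sonority 3), /θ/ is a voiceless fricative (sonority 3).
Coda profile 9-6-3-3 — falls from the nucleus.

yes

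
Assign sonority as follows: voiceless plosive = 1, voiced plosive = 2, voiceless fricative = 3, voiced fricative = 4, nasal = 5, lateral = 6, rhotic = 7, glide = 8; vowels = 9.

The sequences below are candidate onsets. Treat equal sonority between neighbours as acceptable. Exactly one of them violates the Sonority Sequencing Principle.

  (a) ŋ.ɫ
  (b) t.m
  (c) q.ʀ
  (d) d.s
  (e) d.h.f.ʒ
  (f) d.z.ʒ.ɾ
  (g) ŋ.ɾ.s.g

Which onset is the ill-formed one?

g

(a) sonority 5-6: well-formed.
(b) sonority 1-5: well-formed.
(c) sonority 1-7: well-formed.
(d) sonority 2-3: well-formed.
(e) sonority 2-3-3-4: well-formed.
(f) sonority 2-4-4-7: well-formed.
(g) sonority 5-7-3-2: ill-formed.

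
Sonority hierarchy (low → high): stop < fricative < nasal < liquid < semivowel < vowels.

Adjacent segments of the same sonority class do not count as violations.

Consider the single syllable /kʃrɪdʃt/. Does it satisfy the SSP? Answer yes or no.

no

Onset: /k/ is a stop (sonority 1), /ʃ/ is a fricative (sonority 2), /r/ is a liquid (sonority 4); then the nucleus /ɪ/ (sonority 6).
Onset profile 1-2-4-6 — rises to the nucleus.
Coda: /d/ is a stop (sonority 1), /ʃ/ is a fricative (sonority 2), /t/ is a stop (sonority 1).
Coda profile 6-1-2-1 — does not fall throughout.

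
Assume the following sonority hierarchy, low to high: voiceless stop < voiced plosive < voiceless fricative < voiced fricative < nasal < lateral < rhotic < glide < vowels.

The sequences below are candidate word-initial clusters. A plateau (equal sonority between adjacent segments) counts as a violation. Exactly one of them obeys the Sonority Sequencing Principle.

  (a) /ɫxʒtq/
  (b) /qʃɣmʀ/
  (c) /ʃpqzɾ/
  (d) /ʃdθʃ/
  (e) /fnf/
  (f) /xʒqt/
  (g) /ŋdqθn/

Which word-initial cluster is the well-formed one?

(a) /ɫxʒtq/: profile 6-3-4-1-1 — violates.
(b) /qʃɣmʀ/: profile 1-3-4-5-7 — obeys.
(c) /ʃpqzɾ/: profile 3-1-1-4-7 — violates.
(d) /ʃdθʃ/: profile 3-2-3-3 — violates.
(e) /fnf/: profile 3-5-3 — violates.
(f) /xʒqt/: profile 3-4-1-1 — violates.
(g) /ŋdqθn/: profile 5-2-1-3-5 — violates.

b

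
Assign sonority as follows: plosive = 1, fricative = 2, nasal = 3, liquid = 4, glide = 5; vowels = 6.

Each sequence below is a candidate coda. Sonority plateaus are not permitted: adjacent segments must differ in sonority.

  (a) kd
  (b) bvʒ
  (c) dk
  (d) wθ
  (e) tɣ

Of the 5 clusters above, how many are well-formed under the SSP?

(a) kd: profile 1-1 — violates.
(b) bvʒ: profile 1-2-2 — violates.
(c) dk: profile 1-1 — violates.
(d) wθ: profile 5-2 — obeys.
(e) tɣ: profile 1-2 — violates.

1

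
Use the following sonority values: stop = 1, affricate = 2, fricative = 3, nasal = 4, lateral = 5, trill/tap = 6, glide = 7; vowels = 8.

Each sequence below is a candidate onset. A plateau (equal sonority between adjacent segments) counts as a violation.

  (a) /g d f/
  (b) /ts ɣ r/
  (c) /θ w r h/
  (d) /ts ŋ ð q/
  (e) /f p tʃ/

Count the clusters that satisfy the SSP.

(a) 1-1-3 → violates
(b) 2-3-6 → obeys
(c) 3-7-6-3 → violates
(d) 2-4-3-1 → violates
(e) 3-1-2 → violates

1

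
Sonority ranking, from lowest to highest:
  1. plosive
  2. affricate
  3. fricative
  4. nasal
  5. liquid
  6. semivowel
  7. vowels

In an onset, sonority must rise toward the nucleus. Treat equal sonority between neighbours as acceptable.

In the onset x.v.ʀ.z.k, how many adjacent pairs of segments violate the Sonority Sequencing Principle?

2

/x/: fricative = 3.
/v/: fricative = 3.
/ʀ/: liquid = 5.
/z/: fricative = 3.
/k/: plosive = 1.
/x/→/v/: 3→3 (plateau, allowed) — ok.
/v/→/ʀ/: 3→5 (rises) — ok.
/ʀ/→/z/: 5→3 (does not rise) — violation.
/z/→/k/: 3→1 (does not rise) — violation.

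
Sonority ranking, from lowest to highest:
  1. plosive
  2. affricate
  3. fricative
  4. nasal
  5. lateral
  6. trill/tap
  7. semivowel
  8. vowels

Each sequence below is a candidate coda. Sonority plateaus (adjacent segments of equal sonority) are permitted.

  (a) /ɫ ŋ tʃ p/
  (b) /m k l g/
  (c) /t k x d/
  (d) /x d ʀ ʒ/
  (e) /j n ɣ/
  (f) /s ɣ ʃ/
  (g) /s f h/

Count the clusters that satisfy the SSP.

4

(a) 5-4-2-1 → obeys
(b) 4-1-5-1 → violates
(c) 1-1-3-1 → violates
(d) 3-1-6-3 → violates
(e) 7-4-3 → obeys
(f) 3-3-3 → obeys
(g) 3-3-3 → obeys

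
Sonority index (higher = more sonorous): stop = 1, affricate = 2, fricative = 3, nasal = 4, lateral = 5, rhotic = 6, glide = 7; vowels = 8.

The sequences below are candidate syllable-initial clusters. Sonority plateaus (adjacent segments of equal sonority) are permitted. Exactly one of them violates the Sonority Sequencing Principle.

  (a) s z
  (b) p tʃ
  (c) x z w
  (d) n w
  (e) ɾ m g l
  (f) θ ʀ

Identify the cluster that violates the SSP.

e

(a) s z: profile 3-3 — obeys.
(b) p tʃ: profile 1-2 — obeys.
(c) x z w: profile 3-3-7 — obeys.
(d) n w: profile 4-7 — obeys.
(e) ɾ m g l: profile 6-4-1-5 — violates.
(f) θ ʀ: profile 3-6 — obeys.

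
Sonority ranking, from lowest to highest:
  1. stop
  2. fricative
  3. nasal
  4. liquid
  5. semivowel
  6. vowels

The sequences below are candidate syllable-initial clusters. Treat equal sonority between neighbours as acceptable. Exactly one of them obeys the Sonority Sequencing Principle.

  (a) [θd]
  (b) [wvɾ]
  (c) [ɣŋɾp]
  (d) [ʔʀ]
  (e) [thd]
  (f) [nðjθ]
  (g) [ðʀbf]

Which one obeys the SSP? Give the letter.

(a) sonority 2-1: ill-formed.
(b) sonority 5-2-4: ill-formed.
(c) sonority 2-3-4-1: ill-formed.
(d) sonority 1-4: well-formed.
(e) sonority 1-2-1: ill-formed.
(f) sonority 3-2-5-2: ill-formed.
(g) sonority 2-4-1-2: ill-formed.

d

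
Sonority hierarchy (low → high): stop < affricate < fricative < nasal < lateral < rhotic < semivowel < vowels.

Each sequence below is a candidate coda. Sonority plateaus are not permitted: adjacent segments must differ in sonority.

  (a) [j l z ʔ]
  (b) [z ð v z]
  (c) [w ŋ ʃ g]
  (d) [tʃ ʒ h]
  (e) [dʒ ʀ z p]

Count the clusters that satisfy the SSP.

2

(a) sonority 7-5-3-1: well-formed.
(b) sonority 3-3-3-3: ill-formed.
(c) sonority 7-4-3-1: well-formed.
(d) sonority 2-3-3: ill-formed.
(e) sonority 2-6-3-1: ill-formed.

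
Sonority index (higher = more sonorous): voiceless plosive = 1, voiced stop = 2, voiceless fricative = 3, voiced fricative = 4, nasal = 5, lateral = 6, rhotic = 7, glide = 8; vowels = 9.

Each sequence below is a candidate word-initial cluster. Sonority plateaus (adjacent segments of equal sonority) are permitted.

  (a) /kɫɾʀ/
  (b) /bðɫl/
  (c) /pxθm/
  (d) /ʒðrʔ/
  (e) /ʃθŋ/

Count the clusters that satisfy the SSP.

4

(a) 1-6-7-7 → obeys
(b) 2-4-6-6 → obeys
(c) 1-3-3-5 → obeys
(d) 4-4-7-1 → violates
(e) 3-3-5 → obeys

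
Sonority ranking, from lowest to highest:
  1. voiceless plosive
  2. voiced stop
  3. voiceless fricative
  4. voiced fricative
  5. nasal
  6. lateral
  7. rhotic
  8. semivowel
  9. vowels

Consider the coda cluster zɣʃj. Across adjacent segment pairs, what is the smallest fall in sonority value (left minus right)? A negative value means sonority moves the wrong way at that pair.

/z/ — voiced fricative, sonority 4.
/ɣ/ — voiced fricative, sonority 4.
/ʃ/ — voiceless fricative, sonority 3.
/j/ — semivowel, sonority 8.
/z/→/ɣ/: change +0.
/ɣ/→/ʃ/: change +1.
/ʃ/→/j/: change -5.
Minimum = -5.

-5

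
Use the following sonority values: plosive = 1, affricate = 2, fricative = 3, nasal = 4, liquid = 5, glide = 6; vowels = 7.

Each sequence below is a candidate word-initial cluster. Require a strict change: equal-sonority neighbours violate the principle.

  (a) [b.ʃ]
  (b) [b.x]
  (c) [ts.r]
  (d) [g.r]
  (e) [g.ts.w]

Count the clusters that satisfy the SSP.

(a) sonority 1-3: well-formed.
(b) sonority 1-3: well-formed.
(c) sonority 2-5: well-formed.
(d) sonority 1-5: well-formed.
(e) sonority 1-2-6: well-formed.

5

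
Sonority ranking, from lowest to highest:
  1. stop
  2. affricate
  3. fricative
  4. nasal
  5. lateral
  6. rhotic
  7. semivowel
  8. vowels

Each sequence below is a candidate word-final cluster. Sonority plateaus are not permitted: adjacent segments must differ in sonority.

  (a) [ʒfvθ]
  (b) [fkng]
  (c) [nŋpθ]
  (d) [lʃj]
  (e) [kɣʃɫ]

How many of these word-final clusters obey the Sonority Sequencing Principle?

0

(a) [ʒfvθ]: profile 3-3-3-3 — violates.
(b) [fkng]: profile 3-1-4-1 — violates.
(c) [nŋpθ]: profile 4-4-1-3 — violates.
(d) [lʃj]: profile 5-3-7 — violates.
(e) [kɣʃɫ]: profile 1-3-3-5 — violates.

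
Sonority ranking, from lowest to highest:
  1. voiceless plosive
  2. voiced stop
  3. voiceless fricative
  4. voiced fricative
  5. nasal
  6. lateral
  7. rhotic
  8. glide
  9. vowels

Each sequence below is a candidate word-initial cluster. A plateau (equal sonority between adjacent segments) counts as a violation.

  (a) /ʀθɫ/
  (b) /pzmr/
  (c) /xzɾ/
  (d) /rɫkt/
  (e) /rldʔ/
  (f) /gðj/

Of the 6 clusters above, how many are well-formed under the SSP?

3

(a) 7-3-6 → violates
(b) 1-4-5-7 → obeys
(c) 3-4-7 → obeys
(d) 7-6-1-1 → violates
(e) 7-6-2-1 → violates
(f) 2-4-8 → obeys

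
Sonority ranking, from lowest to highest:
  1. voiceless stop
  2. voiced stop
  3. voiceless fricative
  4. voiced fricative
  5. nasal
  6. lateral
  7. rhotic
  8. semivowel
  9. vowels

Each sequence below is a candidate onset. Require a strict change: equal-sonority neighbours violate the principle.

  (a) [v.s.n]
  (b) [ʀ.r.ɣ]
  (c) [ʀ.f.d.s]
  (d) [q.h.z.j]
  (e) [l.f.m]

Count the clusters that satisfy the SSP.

1

(a) sonority 4-3-5: ill-formed.
(b) sonority 7-7-4: ill-formed.
(c) sonority 7-3-2-3: ill-formed.
(d) sonority 1-3-4-8: well-formed.
(e) sonority 6-3-5: ill-formed.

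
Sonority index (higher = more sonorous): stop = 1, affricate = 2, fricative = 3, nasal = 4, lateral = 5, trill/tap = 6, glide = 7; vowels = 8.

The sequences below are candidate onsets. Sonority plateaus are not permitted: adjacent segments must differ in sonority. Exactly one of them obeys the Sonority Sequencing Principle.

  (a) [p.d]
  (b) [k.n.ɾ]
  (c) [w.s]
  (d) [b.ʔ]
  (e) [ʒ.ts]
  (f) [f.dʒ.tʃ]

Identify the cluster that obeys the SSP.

(a) 1-1 → violates
(b) 1-4-6 → obeys
(c) 7-3 → violates
(d) 1-1 → violates
(e) 3-2 → violates
(f) 3-2-2 → violates

b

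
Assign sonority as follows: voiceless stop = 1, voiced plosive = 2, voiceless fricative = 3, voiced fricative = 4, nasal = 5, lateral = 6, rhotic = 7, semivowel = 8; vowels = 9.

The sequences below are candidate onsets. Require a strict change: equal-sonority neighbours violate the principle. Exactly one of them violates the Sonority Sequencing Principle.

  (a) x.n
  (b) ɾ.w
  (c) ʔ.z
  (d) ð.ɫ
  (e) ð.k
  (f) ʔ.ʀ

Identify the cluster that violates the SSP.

e

(a) 3-5 → obeys
(b) 7-8 → obeys
(c) 1-4 → obeys
(d) 4-6 → obeys
(e) 4-1 → violates
(f) 1-7 → obeys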